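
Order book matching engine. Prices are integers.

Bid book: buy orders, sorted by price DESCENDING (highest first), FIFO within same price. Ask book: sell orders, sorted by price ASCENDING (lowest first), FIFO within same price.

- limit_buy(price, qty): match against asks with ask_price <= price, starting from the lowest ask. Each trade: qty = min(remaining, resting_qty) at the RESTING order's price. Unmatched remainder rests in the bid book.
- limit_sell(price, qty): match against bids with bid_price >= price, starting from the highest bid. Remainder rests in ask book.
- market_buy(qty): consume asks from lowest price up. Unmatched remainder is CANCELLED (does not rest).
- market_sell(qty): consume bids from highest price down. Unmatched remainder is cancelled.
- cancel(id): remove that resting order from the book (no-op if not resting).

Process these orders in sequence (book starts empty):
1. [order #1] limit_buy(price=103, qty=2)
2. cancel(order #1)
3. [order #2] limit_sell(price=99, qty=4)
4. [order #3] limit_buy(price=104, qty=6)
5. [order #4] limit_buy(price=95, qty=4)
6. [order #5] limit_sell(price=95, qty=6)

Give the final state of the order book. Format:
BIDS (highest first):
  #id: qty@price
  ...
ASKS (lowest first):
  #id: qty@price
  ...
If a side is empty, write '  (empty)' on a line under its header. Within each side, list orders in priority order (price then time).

Answer: BIDS (highest first):
  (empty)
ASKS (lowest first):
  (empty)

Derivation:
After op 1 [order #1] limit_buy(price=103, qty=2): fills=none; bids=[#1:2@103] asks=[-]
After op 2 cancel(order #1): fills=none; bids=[-] asks=[-]
After op 3 [order #2] limit_sell(price=99, qty=4): fills=none; bids=[-] asks=[#2:4@99]
After op 4 [order #3] limit_buy(price=104, qty=6): fills=#3x#2:4@99; bids=[#3:2@104] asks=[-]
After op 5 [order #4] limit_buy(price=95, qty=4): fills=none; bids=[#3:2@104 #4:4@95] asks=[-]
After op 6 [order #5] limit_sell(price=95, qty=6): fills=#3x#5:2@104 #4x#5:4@95; bids=[-] asks=[-]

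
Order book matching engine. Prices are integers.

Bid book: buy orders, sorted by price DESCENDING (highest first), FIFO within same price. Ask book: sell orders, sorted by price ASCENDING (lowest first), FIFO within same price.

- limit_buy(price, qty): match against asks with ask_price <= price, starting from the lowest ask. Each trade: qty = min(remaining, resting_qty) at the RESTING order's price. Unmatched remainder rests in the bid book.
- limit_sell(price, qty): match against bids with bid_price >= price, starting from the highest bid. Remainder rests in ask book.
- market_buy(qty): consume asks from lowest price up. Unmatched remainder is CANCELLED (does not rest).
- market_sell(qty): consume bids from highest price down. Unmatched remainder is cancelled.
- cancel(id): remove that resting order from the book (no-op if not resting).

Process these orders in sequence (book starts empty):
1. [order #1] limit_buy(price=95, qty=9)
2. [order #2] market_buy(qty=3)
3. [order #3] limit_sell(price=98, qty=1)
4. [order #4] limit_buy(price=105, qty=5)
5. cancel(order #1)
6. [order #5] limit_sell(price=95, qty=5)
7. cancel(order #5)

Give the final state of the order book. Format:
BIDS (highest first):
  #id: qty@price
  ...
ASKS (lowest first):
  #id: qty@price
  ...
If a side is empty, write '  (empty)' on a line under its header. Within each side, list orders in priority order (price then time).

After op 1 [order #1] limit_buy(price=95, qty=9): fills=none; bids=[#1:9@95] asks=[-]
After op 2 [order #2] market_buy(qty=3): fills=none; bids=[#1:9@95] asks=[-]
After op 3 [order #3] limit_sell(price=98, qty=1): fills=none; bids=[#1:9@95] asks=[#3:1@98]
After op 4 [order #4] limit_buy(price=105, qty=5): fills=#4x#3:1@98; bids=[#4:4@105 #1:9@95] asks=[-]
After op 5 cancel(order #1): fills=none; bids=[#4:4@105] asks=[-]
After op 6 [order #5] limit_sell(price=95, qty=5): fills=#4x#5:4@105; bids=[-] asks=[#5:1@95]
After op 7 cancel(order #5): fills=none; bids=[-] asks=[-]

Answer: BIDS (highest first):
  (empty)
ASKS (lowest first):
  (empty)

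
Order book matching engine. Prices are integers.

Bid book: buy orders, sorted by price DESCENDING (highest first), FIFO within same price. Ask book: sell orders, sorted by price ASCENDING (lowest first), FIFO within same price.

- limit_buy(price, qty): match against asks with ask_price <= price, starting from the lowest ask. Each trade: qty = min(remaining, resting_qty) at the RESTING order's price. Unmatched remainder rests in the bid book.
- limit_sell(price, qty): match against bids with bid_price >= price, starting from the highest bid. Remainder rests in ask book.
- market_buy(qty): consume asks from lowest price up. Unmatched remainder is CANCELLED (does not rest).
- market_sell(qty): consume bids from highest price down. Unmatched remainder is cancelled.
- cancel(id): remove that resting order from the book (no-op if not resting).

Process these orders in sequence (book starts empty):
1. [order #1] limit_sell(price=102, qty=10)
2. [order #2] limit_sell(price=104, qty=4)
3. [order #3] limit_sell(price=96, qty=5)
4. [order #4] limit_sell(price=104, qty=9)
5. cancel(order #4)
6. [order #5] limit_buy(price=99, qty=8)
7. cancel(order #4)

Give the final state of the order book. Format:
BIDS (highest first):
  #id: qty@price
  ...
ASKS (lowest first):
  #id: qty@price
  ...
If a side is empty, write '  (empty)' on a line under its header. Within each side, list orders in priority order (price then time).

After op 1 [order #1] limit_sell(price=102, qty=10): fills=none; bids=[-] asks=[#1:10@102]
After op 2 [order #2] limit_sell(price=104, qty=4): fills=none; bids=[-] asks=[#1:10@102 #2:4@104]
After op 3 [order #3] limit_sell(price=96, qty=5): fills=none; bids=[-] asks=[#3:5@96 #1:10@102 #2:4@104]
After op 4 [order #4] limit_sell(price=104, qty=9): fills=none; bids=[-] asks=[#3:5@96 #1:10@102 #2:4@104 #4:9@104]
After op 5 cancel(order #4): fills=none; bids=[-] asks=[#3:5@96 #1:10@102 #2:4@104]
After op 6 [order #5] limit_buy(price=99, qty=8): fills=#5x#3:5@96; bids=[#5:3@99] asks=[#1:10@102 #2:4@104]
After op 7 cancel(order #4): fills=none; bids=[#5:3@99] asks=[#1:10@102 #2:4@104]

Answer: BIDS (highest first):
  #5: 3@99
ASKS (lowest first):
  #1: 10@102
  #2: 4@104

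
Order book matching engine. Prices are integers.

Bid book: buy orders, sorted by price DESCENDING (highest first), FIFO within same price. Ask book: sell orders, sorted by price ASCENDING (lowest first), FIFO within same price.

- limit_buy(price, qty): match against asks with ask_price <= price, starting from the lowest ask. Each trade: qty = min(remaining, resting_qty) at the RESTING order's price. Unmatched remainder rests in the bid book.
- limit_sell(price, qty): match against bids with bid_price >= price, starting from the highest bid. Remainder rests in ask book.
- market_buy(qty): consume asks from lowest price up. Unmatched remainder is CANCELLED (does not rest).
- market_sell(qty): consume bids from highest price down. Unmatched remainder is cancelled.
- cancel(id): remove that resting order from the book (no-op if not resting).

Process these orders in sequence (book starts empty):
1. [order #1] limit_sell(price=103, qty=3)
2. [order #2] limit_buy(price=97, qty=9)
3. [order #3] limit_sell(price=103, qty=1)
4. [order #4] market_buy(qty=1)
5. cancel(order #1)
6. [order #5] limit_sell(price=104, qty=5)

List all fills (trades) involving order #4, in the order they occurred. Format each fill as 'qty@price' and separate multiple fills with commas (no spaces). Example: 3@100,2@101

After op 1 [order #1] limit_sell(price=103, qty=3): fills=none; bids=[-] asks=[#1:3@103]
After op 2 [order #2] limit_buy(price=97, qty=9): fills=none; bids=[#2:9@97] asks=[#1:3@103]
After op 3 [order #3] limit_sell(price=103, qty=1): fills=none; bids=[#2:9@97] asks=[#1:3@103 #3:1@103]
After op 4 [order #4] market_buy(qty=1): fills=#4x#1:1@103; bids=[#2:9@97] asks=[#1:2@103 #3:1@103]
After op 5 cancel(order #1): fills=none; bids=[#2:9@97] asks=[#3:1@103]
After op 6 [order #5] limit_sell(price=104, qty=5): fills=none; bids=[#2:9@97] asks=[#3:1@103 #5:5@104]

Answer: 1@103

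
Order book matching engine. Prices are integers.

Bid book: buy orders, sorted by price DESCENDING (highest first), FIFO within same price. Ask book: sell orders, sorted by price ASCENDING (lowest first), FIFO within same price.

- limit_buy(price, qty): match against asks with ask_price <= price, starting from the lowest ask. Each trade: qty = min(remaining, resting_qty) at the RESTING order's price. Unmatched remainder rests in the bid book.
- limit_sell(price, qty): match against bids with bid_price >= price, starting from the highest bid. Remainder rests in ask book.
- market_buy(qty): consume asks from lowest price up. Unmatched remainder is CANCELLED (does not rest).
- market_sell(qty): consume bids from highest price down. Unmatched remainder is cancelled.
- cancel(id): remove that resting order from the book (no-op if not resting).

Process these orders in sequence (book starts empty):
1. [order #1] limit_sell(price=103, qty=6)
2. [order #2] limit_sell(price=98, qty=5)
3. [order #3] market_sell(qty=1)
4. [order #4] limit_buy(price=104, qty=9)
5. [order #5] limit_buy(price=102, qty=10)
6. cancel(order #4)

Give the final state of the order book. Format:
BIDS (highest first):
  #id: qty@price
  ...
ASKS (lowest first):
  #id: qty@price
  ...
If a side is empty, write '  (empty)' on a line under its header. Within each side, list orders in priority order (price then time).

Answer: BIDS (highest first):
  #5: 10@102
ASKS (lowest first):
  #1: 2@103

Derivation:
After op 1 [order #1] limit_sell(price=103, qty=6): fills=none; bids=[-] asks=[#1:6@103]
After op 2 [order #2] limit_sell(price=98, qty=5): fills=none; bids=[-] asks=[#2:5@98 #1:6@103]
After op 3 [order #3] market_sell(qty=1): fills=none; bids=[-] asks=[#2:5@98 #1:6@103]
After op 4 [order #4] limit_buy(price=104, qty=9): fills=#4x#2:5@98 #4x#1:4@103; bids=[-] asks=[#1:2@103]
After op 5 [order #5] limit_buy(price=102, qty=10): fills=none; bids=[#5:10@102] asks=[#1:2@103]
After op 6 cancel(order #4): fills=none; bids=[#5:10@102] asks=[#1:2@103]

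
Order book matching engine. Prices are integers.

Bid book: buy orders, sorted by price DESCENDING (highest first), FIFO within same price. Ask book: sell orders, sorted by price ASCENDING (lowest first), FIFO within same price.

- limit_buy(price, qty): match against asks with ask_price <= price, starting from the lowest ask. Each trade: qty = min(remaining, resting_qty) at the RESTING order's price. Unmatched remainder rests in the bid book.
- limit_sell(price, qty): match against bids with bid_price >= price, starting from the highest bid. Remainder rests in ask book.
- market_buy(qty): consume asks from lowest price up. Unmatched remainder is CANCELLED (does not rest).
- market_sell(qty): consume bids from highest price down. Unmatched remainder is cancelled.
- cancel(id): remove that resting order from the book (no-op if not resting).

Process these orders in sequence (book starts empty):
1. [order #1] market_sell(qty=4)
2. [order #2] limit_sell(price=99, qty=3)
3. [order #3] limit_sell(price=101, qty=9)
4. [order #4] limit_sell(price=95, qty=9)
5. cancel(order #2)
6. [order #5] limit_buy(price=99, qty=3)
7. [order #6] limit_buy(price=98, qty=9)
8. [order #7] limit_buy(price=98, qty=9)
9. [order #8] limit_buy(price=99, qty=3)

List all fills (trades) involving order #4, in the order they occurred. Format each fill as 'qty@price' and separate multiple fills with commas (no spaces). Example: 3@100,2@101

Answer: 3@95,6@95

Derivation:
After op 1 [order #1] market_sell(qty=4): fills=none; bids=[-] asks=[-]
After op 2 [order #2] limit_sell(price=99, qty=3): fills=none; bids=[-] asks=[#2:3@99]
After op 3 [order #3] limit_sell(price=101, qty=9): fills=none; bids=[-] asks=[#2:3@99 #3:9@101]
After op 4 [order #4] limit_sell(price=95, qty=9): fills=none; bids=[-] asks=[#4:9@95 #2:3@99 #3:9@101]
After op 5 cancel(order #2): fills=none; bids=[-] asks=[#4:9@95 #3:9@101]
After op 6 [order #5] limit_buy(price=99, qty=3): fills=#5x#4:3@95; bids=[-] asks=[#4:6@95 #3:9@101]
After op 7 [order #6] limit_buy(price=98, qty=9): fills=#6x#4:6@95; bids=[#6:3@98] asks=[#3:9@101]
After op 8 [order #7] limit_buy(price=98, qty=9): fills=none; bids=[#6:3@98 #7:9@98] asks=[#3:9@101]
After op 9 [order #8] limit_buy(price=99, qty=3): fills=none; bids=[#8:3@99 #6:3@98 #7:9@98] asks=[#3:9@101]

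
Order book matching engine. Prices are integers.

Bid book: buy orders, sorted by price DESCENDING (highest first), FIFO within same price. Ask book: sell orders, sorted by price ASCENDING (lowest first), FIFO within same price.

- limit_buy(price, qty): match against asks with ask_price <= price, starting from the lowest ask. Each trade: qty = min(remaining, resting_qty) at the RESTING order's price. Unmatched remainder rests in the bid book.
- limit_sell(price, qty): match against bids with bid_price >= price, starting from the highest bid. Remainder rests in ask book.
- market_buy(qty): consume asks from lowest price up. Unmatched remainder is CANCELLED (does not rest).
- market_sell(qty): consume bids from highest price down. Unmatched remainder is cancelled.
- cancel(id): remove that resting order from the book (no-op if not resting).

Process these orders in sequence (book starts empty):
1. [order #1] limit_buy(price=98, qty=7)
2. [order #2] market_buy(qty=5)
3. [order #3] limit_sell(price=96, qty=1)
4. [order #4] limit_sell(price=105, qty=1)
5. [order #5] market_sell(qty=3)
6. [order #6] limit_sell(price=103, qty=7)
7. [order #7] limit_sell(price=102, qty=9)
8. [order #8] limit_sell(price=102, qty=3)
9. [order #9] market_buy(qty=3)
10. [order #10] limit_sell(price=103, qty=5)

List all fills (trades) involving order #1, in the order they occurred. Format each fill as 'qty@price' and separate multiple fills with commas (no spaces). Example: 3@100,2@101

After op 1 [order #1] limit_buy(price=98, qty=7): fills=none; bids=[#1:7@98] asks=[-]
After op 2 [order #2] market_buy(qty=5): fills=none; bids=[#1:7@98] asks=[-]
After op 3 [order #3] limit_sell(price=96, qty=1): fills=#1x#3:1@98; bids=[#1:6@98] asks=[-]
After op 4 [order #4] limit_sell(price=105, qty=1): fills=none; bids=[#1:6@98] asks=[#4:1@105]
After op 5 [order #5] market_sell(qty=3): fills=#1x#5:3@98; bids=[#1:3@98] asks=[#4:1@105]
After op 6 [order #6] limit_sell(price=103, qty=7): fills=none; bids=[#1:3@98] asks=[#6:7@103 #4:1@105]
After op 7 [order #7] limit_sell(price=102, qty=9): fills=none; bids=[#1:3@98] asks=[#7:9@102 #6:7@103 #4:1@105]
After op 8 [order #8] limit_sell(price=102, qty=3): fills=none; bids=[#1:3@98] asks=[#7:9@102 #8:3@102 #6:7@103 #4:1@105]
After op 9 [order #9] market_buy(qty=3): fills=#9x#7:3@102; bids=[#1:3@98] asks=[#7:6@102 #8:3@102 #6:7@103 #4:1@105]
After op 10 [order #10] limit_sell(price=103, qty=5): fills=none; bids=[#1:3@98] asks=[#7:6@102 #8:3@102 #6:7@103 #10:5@103 #4:1@105]

Answer: 1@98,3@98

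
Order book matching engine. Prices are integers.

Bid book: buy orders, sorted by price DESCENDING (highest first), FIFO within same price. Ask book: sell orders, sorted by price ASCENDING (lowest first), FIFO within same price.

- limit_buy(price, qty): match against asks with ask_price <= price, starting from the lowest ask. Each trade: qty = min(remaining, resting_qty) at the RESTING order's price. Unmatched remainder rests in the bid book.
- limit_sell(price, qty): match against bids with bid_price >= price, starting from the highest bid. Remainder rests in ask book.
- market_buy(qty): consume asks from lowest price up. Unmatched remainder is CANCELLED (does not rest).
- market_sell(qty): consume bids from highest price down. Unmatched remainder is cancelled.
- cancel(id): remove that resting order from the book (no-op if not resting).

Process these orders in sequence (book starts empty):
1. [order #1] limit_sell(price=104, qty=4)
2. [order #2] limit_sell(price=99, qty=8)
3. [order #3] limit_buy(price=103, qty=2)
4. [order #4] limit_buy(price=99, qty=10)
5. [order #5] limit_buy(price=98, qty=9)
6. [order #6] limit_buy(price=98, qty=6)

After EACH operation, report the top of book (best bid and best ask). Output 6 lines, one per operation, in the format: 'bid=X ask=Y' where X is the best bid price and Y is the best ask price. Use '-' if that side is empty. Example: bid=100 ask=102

Answer: bid=- ask=104
bid=- ask=99
bid=- ask=99
bid=99 ask=104
bid=99 ask=104
bid=99 ask=104

Derivation:
After op 1 [order #1] limit_sell(price=104, qty=4): fills=none; bids=[-] asks=[#1:4@104]
After op 2 [order #2] limit_sell(price=99, qty=8): fills=none; bids=[-] asks=[#2:8@99 #1:4@104]
After op 3 [order #3] limit_buy(price=103, qty=2): fills=#3x#2:2@99; bids=[-] asks=[#2:6@99 #1:4@104]
After op 4 [order #4] limit_buy(price=99, qty=10): fills=#4x#2:6@99; bids=[#4:4@99] asks=[#1:4@104]
After op 5 [order #5] limit_buy(price=98, qty=9): fills=none; bids=[#4:4@99 #5:9@98] asks=[#1:4@104]
After op 6 [order #6] limit_buy(price=98, qty=6): fills=none; bids=[#4:4@99 #5:9@98 #6:6@98] asks=[#1:4@104]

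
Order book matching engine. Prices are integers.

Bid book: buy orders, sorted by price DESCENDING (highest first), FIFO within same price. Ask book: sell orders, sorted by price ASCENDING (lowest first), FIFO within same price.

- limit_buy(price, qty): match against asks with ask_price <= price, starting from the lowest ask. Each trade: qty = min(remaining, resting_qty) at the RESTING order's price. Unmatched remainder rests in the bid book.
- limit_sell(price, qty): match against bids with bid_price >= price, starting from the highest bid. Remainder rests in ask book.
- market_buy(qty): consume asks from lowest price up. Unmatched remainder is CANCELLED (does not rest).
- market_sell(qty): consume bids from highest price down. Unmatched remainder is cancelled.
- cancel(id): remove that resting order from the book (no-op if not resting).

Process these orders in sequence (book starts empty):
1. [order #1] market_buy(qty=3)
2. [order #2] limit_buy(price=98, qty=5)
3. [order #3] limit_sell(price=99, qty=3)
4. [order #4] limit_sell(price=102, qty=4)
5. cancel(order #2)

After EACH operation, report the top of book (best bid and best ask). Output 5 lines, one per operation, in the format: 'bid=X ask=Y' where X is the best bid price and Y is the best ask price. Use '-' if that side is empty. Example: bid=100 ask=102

After op 1 [order #1] market_buy(qty=3): fills=none; bids=[-] asks=[-]
After op 2 [order #2] limit_buy(price=98, qty=5): fills=none; bids=[#2:5@98] asks=[-]
After op 3 [order #3] limit_sell(price=99, qty=3): fills=none; bids=[#2:5@98] asks=[#3:3@99]
After op 4 [order #4] limit_sell(price=102, qty=4): fills=none; bids=[#2:5@98] asks=[#3:3@99 #4:4@102]
After op 5 cancel(order #2): fills=none; bids=[-] asks=[#3:3@99 #4:4@102]

Answer: bid=- ask=-
bid=98 ask=-
bid=98 ask=99
bid=98 ask=99
bid=- ask=99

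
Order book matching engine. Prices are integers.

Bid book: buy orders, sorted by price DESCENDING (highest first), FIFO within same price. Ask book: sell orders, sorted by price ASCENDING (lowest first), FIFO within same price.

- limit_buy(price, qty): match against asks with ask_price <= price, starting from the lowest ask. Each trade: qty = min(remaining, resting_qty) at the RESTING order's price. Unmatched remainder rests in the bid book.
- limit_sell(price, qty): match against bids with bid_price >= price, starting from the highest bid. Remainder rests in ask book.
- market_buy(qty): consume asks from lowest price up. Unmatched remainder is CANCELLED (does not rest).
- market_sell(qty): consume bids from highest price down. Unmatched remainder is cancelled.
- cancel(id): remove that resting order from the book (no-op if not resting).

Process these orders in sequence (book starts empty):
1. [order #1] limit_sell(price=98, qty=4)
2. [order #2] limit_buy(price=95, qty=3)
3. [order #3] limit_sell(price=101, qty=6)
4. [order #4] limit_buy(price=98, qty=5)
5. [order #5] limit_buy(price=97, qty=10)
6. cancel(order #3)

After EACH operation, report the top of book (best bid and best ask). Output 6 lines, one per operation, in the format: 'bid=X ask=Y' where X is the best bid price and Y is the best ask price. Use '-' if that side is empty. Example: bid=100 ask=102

Answer: bid=- ask=98
bid=95 ask=98
bid=95 ask=98
bid=98 ask=101
bid=98 ask=101
bid=98 ask=-

Derivation:
After op 1 [order #1] limit_sell(price=98, qty=4): fills=none; bids=[-] asks=[#1:4@98]
After op 2 [order #2] limit_buy(price=95, qty=3): fills=none; bids=[#2:3@95] asks=[#1:4@98]
After op 3 [order #3] limit_sell(price=101, qty=6): fills=none; bids=[#2:3@95] asks=[#1:4@98 #3:6@101]
After op 4 [order #4] limit_buy(price=98, qty=5): fills=#4x#1:4@98; bids=[#4:1@98 #2:3@95] asks=[#3:6@101]
After op 5 [order #5] limit_buy(price=97, qty=10): fills=none; bids=[#4:1@98 #5:10@97 #2:3@95] asks=[#3:6@101]
After op 6 cancel(order #3): fills=none; bids=[#4:1@98 #5:10@97 #2:3@95] asks=[-]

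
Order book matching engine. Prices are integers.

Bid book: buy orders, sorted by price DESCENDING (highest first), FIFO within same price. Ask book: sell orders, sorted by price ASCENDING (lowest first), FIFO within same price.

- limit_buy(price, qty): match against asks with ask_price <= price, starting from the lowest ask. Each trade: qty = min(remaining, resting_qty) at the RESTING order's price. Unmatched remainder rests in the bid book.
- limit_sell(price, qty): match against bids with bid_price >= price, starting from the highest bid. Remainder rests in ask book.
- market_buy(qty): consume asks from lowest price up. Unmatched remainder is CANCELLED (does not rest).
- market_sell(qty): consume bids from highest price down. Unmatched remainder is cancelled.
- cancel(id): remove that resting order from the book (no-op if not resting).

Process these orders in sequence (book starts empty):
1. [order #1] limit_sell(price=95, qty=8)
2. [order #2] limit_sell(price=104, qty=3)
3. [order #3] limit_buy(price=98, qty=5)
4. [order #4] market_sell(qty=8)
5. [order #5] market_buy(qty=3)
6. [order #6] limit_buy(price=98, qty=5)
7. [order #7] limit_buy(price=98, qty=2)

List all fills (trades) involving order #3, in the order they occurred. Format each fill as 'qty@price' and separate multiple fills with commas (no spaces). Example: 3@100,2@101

After op 1 [order #1] limit_sell(price=95, qty=8): fills=none; bids=[-] asks=[#1:8@95]
After op 2 [order #2] limit_sell(price=104, qty=3): fills=none; bids=[-] asks=[#1:8@95 #2:3@104]
After op 3 [order #3] limit_buy(price=98, qty=5): fills=#3x#1:5@95; bids=[-] asks=[#1:3@95 #2:3@104]
After op 4 [order #4] market_sell(qty=8): fills=none; bids=[-] asks=[#1:3@95 #2:3@104]
After op 5 [order #5] market_buy(qty=3): fills=#5x#1:3@95; bids=[-] asks=[#2:3@104]
After op 6 [order #6] limit_buy(price=98, qty=5): fills=none; bids=[#6:5@98] asks=[#2:3@104]
After op 7 [order #7] limit_buy(price=98, qty=2): fills=none; bids=[#6:5@98 #7:2@98] asks=[#2:3@104]

Answer: 5@95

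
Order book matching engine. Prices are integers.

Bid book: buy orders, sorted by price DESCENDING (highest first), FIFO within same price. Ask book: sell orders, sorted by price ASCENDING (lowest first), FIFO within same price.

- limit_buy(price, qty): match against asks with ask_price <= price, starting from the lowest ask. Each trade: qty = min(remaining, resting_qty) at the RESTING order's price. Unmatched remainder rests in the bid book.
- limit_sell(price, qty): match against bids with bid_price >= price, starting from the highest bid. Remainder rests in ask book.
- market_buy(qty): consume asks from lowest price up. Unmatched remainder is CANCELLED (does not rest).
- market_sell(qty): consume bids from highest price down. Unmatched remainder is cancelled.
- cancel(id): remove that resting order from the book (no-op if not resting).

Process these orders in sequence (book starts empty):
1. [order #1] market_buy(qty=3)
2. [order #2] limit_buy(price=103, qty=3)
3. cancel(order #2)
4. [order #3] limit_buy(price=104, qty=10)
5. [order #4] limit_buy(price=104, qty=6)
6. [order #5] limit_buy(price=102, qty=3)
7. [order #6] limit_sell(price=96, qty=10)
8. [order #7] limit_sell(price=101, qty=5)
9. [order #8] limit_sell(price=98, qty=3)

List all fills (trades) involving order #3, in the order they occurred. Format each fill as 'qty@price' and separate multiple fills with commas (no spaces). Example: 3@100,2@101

Answer: 10@104

Derivation:
After op 1 [order #1] market_buy(qty=3): fills=none; bids=[-] asks=[-]
After op 2 [order #2] limit_buy(price=103, qty=3): fills=none; bids=[#2:3@103] asks=[-]
After op 3 cancel(order #2): fills=none; bids=[-] asks=[-]
After op 4 [order #3] limit_buy(price=104, qty=10): fills=none; bids=[#3:10@104] asks=[-]
After op 5 [order #4] limit_buy(price=104, qty=6): fills=none; bids=[#3:10@104 #4:6@104] asks=[-]
After op 6 [order #5] limit_buy(price=102, qty=3): fills=none; bids=[#3:10@104 #4:6@104 #5:3@102] asks=[-]
After op 7 [order #6] limit_sell(price=96, qty=10): fills=#3x#6:10@104; bids=[#4:6@104 #5:3@102] asks=[-]
After op 8 [order #7] limit_sell(price=101, qty=5): fills=#4x#7:5@104; bids=[#4:1@104 #5:3@102] asks=[-]
After op 9 [order #8] limit_sell(price=98, qty=3): fills=#4x#8:1@104 #5x#8:2@102; bids=[#5:1@102] asks=[-]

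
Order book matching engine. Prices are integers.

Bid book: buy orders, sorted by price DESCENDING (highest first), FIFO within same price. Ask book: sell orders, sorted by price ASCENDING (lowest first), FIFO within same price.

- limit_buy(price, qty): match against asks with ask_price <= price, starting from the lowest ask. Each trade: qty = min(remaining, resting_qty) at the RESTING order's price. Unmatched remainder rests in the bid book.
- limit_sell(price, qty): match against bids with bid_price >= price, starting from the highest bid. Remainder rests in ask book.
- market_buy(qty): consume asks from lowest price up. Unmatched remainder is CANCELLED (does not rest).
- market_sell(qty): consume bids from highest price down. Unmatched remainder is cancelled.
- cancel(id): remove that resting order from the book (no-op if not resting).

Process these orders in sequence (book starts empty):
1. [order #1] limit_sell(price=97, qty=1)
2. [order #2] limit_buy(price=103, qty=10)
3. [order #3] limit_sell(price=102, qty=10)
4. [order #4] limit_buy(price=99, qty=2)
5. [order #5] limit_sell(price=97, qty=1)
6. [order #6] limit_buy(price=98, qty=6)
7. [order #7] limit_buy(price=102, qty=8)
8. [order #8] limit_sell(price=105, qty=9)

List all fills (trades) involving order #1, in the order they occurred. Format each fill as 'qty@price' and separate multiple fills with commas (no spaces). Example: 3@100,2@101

Answer: 1@97

Derivation:
After op 1 [order #1] limit_sell(price=97, qty=1): fills=none; bids=[-] asks=[#1:1@97]
After op 2 [order #2] limit_buy(price=103, qty=10): fills=#2x#1:1@97; bids=[#2:9@103] asks=[-]
After op 3 [order #3] limit_sell(price=102, qty=10): fills=#2x#3:9@103; bids=[-] asks=[#3:1@102]
After op 4 [order #4] limit_buy(price=99, qty=2): fills=none; bids=[#4:2@99] asks=[#3:1@102]
After op 5 [order #5] limit_sell(price=97, qty=1): fills=#4x#5:1@99; bids=[#4:1@99] asks=[#3:1@102]
After op 6 [order #6] limit_buy(price=98, qty=6): fills=none; bids=[#4:1@99 #6:6@98] asks=[#3:1@102]
After op 7 [order #7] limit_buy(price=102, qty=8): fills=#7x#3:1@102; bids=[#7:7@102 #4:1@99 #6:6@98] asks=[-]
After op 8 [order #8] limit_sell(price=105, qty=9): fills=none; bids=[#7:7@102 #4:1@99 #6:6@98] asks=[#8:9@105]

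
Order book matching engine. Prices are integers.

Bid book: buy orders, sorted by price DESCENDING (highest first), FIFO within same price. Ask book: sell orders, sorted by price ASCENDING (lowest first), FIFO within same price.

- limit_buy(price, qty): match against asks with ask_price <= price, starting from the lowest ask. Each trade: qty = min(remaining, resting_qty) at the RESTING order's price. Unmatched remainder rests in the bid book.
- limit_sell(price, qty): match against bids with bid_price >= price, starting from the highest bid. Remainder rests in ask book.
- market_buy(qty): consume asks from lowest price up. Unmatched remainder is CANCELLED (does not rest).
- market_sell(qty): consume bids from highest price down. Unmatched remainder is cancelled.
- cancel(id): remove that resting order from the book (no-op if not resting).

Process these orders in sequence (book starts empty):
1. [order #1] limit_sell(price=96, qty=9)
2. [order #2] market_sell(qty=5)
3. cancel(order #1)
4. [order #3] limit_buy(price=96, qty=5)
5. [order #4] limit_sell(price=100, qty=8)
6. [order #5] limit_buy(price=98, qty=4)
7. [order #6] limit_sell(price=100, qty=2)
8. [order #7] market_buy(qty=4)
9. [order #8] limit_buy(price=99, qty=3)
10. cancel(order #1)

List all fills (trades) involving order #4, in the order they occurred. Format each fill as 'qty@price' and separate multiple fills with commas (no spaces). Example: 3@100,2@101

Answer: 4@100

Derivation:
After op 1 [order #1] limit_sell(price=96, qty=9): fills=none; bids=[-] asks=[#1:9@96]
After op 2 [order #2] market_sell(qty=5): fills=none; bids=[-] asks=[#1:9@96]
After op 3 cancel(order #1): fills=none; bids=[-] asks=[-]
After op 4 [order #3] limit_buy(price=96, qty=5): fills=none; bids=[#3:5@96] asks=[-]
After op 5 [order #4] limit_sell(price=100, qty=8): fills=none; bids=[#3:5@96] asks=[#4:8@100]
After op 6 [order #5] limit_buy(price=98, qty=4): fills=none; bids=[#5:4@98 #3:5@96] asks=[#4:8@100]
After op 7 [order #6] limit_sell(price=100, qty=2): fills=none; bids=[#5:4@98 #3:5@96] asks=[#4:8@100 #6:2@100]
After op 8 [order #7] market_buy(qty=4): fills=#7x#4:4@100; bids=[#5:4@98 #3:5@96] asks=[#4:4@100 #6:2@100]
After op 9 [order #8] limit_buy(price=99, qty=3): fills=none; bids=[#8:3@99 #5:4@98 #3:5@96] asks=[#4:4@100 #6:2@100]
After op 10 cancel(order #1): fills=none; bids=[#8:3@99 #5:4@98 #3:5@96] asks=[#4:4@100 #6:2@100]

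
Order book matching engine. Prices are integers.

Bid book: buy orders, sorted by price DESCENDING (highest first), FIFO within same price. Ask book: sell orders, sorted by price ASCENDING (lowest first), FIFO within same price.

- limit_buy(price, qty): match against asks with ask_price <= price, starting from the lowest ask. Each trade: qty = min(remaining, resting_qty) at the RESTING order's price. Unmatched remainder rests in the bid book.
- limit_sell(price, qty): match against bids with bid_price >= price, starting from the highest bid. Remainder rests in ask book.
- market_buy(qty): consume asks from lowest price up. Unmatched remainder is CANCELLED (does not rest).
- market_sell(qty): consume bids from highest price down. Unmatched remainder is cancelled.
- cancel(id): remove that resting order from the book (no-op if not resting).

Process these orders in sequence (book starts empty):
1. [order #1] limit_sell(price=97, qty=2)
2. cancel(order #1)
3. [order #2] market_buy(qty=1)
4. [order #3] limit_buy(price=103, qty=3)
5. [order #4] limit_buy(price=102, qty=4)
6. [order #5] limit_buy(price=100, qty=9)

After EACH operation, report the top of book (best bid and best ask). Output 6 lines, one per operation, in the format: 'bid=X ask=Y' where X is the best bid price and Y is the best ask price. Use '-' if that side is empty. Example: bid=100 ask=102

Answer: bid=- ask=97
bid=- ask=-
bid=- ask=-
bid=103 ask=-
bid=103 ask=-
bid=103 ask=-

Derivation:
After op 1 [order #1] limit_sell(price=97, qty=2): fills=none; bids=[-] asks=[#1:2@97]
After op 2 cancel(order #1): fills=none; bids=[-] asks=[-]
After op 3 [order #2] market_buy(qty=1): fills=none; bids=[-] asks=[-]
After op 4 [order #3] limit_buy(price=103, qty=3): fills=none; bids=[#3:3@103] asks=[-]
After op 5 [order #4] limit_buy(price=102, qty=4): fills=none; bids=[#3:3@103 #4:4@102] asks=[-]
After op 6 [order #5] limit_buy(price=100, qty=9): fills=none; bids=[#3:3@103 #4:4@102 #5:9@100] asks=[-]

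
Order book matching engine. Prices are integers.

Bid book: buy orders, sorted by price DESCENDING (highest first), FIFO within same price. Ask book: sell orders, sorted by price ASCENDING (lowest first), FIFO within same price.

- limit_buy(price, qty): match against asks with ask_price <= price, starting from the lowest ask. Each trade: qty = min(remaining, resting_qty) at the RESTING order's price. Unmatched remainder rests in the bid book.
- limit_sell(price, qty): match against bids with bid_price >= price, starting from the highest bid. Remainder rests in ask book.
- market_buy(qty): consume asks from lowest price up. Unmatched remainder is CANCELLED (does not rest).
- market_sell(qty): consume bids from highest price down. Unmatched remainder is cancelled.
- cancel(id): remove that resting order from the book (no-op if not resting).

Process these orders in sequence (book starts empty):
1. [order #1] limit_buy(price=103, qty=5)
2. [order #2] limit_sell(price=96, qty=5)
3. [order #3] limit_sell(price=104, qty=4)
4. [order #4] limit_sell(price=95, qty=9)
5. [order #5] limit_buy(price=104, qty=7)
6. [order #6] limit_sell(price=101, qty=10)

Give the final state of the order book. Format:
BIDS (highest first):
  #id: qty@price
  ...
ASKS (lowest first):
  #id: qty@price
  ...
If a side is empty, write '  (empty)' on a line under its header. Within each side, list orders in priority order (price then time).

Answer: BIDS (highest first):
  (empty)
ASKS (lowest first):
  #4: 2@95
  #6: 10@101
  #3: 4@104

Derivation:
After op 1 [order #1] limit_buy(price=103, qty=5): fills=none; bids=[#1:5@103] asks=[-]
After op 2 [order #2] limit_sell(price=96, qty=5): fills=#1x#2:5@103; bids=[-] asks=[-]
After op 3 [order #3] limit_sell(price=104, qty=4): fills=none; bids=[-] asks=[#3:4@104]
After op 4 [order #4] limit_sell(price=95, qty=9): fills=none; bids=[-] asks=[#4:9@95 #3:4@104]
After op 5 [order #5] limit_buy(price=104, qty=7): fills=#5x#4:7@95; bids=[-] asks=[#4:2@95 #3:4@104]
After op 6 [order #6] limit_sell(price=101, qty=10): fills=none; bids=[-] asks=[#4:2@95 #6:10@101 #3:4@104]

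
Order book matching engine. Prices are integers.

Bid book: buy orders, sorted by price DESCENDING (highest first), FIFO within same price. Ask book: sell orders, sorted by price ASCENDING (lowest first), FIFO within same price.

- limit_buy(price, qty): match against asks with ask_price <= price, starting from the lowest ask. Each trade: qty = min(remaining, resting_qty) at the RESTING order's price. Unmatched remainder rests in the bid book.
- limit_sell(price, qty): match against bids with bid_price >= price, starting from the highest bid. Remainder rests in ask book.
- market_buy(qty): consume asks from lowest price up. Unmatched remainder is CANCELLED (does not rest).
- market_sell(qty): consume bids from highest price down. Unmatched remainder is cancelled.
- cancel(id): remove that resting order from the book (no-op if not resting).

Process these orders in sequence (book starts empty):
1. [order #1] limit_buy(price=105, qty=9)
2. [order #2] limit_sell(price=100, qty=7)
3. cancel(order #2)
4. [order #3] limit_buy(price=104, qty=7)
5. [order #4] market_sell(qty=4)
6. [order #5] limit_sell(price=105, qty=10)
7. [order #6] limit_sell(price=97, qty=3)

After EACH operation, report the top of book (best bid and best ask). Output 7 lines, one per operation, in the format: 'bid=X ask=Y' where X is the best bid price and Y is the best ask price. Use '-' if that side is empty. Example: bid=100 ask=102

Answer: bid=105 ask=-
bid=105 ask=-
bid=105 ask=-
bid=105 ask=-
bid=104 ask=-
bid=104 ask=105
bid=104 ask=105

Derivation:
After op 1 [order #1] limit_buy(price=105, qty=9): fills=none; bids=[#1:9@105] asks=[-]
After op 2 [order #2] limit_sell(price=100, qty=7): fills=#1x#2:7@105; bids=[#1:2@105] asks=[-]
After op 3 cancel(order #2): fills=none; bids=[#1:2@105] asks=[-]
After op 4 [order #3] limit_buy(price=104, qty=7): fills=none; bids=[#1:2@105 #3:7@104] asks=[-]
After op 5 [order #4] market_sell(qty=4): fills=#1x#4:2@105 #3x#4:2@104; bids=[#3:5@104] asks=[-]
After op 6 [order #5] limit_sell(price=105, qty=10): fills=none; bids=[#3:5@104] asks=[#5:10@105]
After op 7 [order #6] limit_sell(price=97, qty=3): fills=#3x#6:3@104; bids=[#3:2@104] asks=[#5:10@105]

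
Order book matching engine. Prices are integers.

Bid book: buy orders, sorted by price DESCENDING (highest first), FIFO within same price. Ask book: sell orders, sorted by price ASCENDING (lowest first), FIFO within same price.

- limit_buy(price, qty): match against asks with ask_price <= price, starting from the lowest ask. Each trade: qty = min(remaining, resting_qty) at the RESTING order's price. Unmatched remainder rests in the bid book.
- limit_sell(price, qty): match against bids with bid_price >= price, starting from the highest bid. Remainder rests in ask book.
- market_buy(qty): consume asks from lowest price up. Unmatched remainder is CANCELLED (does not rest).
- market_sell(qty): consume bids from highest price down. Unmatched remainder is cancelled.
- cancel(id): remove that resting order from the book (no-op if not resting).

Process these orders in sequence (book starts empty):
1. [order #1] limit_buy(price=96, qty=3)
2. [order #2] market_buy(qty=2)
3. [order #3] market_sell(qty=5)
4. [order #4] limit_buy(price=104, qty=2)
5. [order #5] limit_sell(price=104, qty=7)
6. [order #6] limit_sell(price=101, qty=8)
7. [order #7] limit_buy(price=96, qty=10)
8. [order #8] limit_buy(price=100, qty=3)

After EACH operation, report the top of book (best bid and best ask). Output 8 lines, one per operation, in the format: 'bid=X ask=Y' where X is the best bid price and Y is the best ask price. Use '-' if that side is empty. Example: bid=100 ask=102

Answer: bid=96 ask=-
bid=96 ask=-
bid=- ask=-
bid=104 ask=-
bid=- ask=104
bid=- ask=101
bid=96 ask=101
bid=100 ask=101

Derivation:
After op 1 [order #1] limit_buy(price=96, qty=3): fills=none; bids=[#1:3@96] asks=[-]
After op 2 [order #2] market_buy(qty=2): fills=none; bids=[#1:3@96] asks=[-]
After op 3 [order #3] market_sell(qty=5): fills=#1x#3:3@96; bids=[-] asks=[-]
After op 4 [order #4] limit_buy(price=104, qty=2): fills=none; bids=[#4:2@104] asks=[-]
After op 5 [order #5] limit_sell(price=104, qty=7): fills=#4x#5:2@104; bids=[-] asks=[#5:5@104]
After op 6 [order #6] limit_sell(price=101, qty=8): fills=none; bids=[-] asks=[#6:8@101 #5:5@104]
After op 7 [order #7] limit_buy(price=96, qty=10): fills=none; bids=[#7:10@96] asks=[#6:8@101 #5:5@104]
After op 8 [order #8] limit_buy(price=100, qty=3): fills=none; bids=[#8:3@100 #7:10@96] asks=[#6:8@101 #5:5@104]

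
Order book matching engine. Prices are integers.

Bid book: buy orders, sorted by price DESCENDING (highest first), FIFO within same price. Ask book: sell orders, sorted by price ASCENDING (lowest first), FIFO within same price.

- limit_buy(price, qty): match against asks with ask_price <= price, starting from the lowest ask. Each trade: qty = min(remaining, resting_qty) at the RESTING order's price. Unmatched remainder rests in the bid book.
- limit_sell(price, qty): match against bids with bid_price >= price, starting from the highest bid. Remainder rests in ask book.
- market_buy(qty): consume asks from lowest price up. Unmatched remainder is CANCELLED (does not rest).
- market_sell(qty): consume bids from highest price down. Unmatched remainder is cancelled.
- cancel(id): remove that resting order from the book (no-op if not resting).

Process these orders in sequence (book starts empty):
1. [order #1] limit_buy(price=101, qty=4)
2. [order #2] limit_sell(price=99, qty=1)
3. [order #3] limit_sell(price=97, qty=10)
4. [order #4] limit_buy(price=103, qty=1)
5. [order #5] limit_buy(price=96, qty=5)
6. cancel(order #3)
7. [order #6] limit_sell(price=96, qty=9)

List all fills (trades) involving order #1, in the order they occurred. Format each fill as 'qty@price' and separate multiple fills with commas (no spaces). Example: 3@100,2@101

After op 1 [order #1] limit_buy(price=101, qty=4): fills=none; bids=[#1:4@101] asks=[-]
After op 2 [order #2] limit_sell(price=99, qty=1): fills=#1x#2:1@101; bids=[#1:3@101] asks=[-]
After op 3 [order #3] limit_sell(price=97, qty=10): fills=#1x#3:3@101; bids=[-] asks=[#3:7@97]
After op 4 [order #4] limit_buy(price=103, qty=1): fills=#4x#3:1@97; bids=[-] asks=[#3:6@97]
After op 5 [order #5] limit_buy(price=96, qty=5): fills=none; bids=[#5:5@96] asks=[#3:6@97]
After op 6 cancel(order #3): fills=none; bids=[#5:5@96] asks=[-]
After op 7 [order #6] limit_sell(price=96, qty=9): fills=#5x#6:5@96; bids=[-] asks=[#6:4@96]

Answer: 1@101,3@101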